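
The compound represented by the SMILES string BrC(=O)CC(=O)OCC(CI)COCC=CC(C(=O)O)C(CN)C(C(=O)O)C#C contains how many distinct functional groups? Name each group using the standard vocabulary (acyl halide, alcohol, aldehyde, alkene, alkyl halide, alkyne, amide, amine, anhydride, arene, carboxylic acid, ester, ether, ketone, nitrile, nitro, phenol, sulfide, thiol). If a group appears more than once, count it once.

Reading the structure from left to right:
  BrCO: –C(=O)Br: carbonyl C bonded to C and to a halogen → acyl halide (not alkyl halide).
  CH2COOCH2: –C(=O)–O–C with C on the carbonyl side → ester.
  CH(CH2I): pendant –CH2X: halogen on sp³ carbon → alkyl halide.
  CH2OCH2: C–O–C with sp³ carbons on both sides and no adjacent C=O → ether.
  CH=CH: C=C double bond → alkene.
  CH(COOH): pendant –COOH: carbonyl C bonded to C and –OH → carboxylic acid.
  CH(CH2NH2): pendant –CH2NH2: N on sp³ C, no adjacent C=O → amine.
  CH(COOH): pendant –COOH: carbonyl C bonded to C and –OH → carboxylic acid.
  C≡CH: C≡C triple bond → alkyne.
Distinct types present: acyl halide, alkene, alkyl halide, alkyne, amine, carboxylic acid, ester, ether.

8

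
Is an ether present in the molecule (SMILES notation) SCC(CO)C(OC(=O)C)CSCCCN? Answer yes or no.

Reading the structure from left to right:
  HSCH2: –SH on an sp³ carbon → thiol.
  CH(CH2OH): pendant –CH2OH on an sp³ backbone C → alcohol.
  CH(OCOCH3): pendant –OC(=O)CH3: an acyloxy group → ester.
  CH2SCH2: C–S–C linkage → sulfide (thioether).
  CH2NH2: –NH2 on an sp³ carbon with no adjacent C=O → amine.
In CH(OCOCH3), the C–O–C oxygen is adjacent to a C=O, so it belongs to an ester, not an ether.
The groups actually present are: alcohol, amine, ester, sulfide, thiol.

no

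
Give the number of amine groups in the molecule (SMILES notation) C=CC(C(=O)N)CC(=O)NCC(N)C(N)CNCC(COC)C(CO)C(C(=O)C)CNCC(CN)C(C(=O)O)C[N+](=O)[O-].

Taking each segment in turn:
  CH2=CH: C=C double bond → alkene.
  CH(CONH2): pendant –CONH2: carbonyl C bonded to C and N → amide.
  CH2CONHCH2: –C(=O)–N– linkage → amide (the N is not an amine).
  CH(NH2): –NH2 on an sp³ carbon with no adjacent C=O → amine.
  CH(NH2): –NH2 on an sp³ carbon with no adjacent C=O → amine.
  CH2NHCH2: C–N–C with sp³ carbons and no adjacent C=O → amine (secondary).
  CH(CH2OCH3): pendant –CH2OCH3: C–O–C linkage → ether.
  CH(CH2OH): pendant –CH2OH on an sp³ backbone C → alcohol.
  CH(COCH3): pendant –COCH3: carbonyl C bonded to two carbons → ketone.
  CH2NHCH2: C–N–C with sp³ carbons and no adjacent C=O → amine (secondary).
  CH(CH2NH2): pendant –CH2NH2: N on sp³ C, no adjacent C=O → amine.
  CH(COOH): pendant –COOH: carbonyl C bonded to C and –OH → carboxylic acid.
  CH2NO2: –NO2 on carbon → nitro group.
Amine appears at: CH(NH2), CH(NH2), CH2NHCH2, CH2NHCH2, CH(CH2NH2) → 5.

5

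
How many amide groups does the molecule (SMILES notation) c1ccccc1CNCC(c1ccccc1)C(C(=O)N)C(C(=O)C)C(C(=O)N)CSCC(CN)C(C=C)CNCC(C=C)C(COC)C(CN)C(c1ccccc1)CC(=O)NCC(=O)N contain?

C6H5– phenyl ring → arene.
C–N–C with sp³ carbons and no adjacent C=O → amine (secondary).
pendant –C6H5: benzene ring → arene.
pendant –CONH2: carbonyl C bonded to C and N → amide.
pendant –COCH3: carbonyl C bonded to two carbons → ketone.
pendant –CONH2: carbonyl C bonded to C and N → amide.
C–S–C linkage → sulfide (thioether).
pendant –CH2NH2: N on sp³ C, no adjacent C=O → amine.
pendant –CH=CH2: C=C double bond → alkene.
C–N–C with sp³ carbons and no adjacent C=O → amine (secondary).
pendant –CH=CH2: C=C double bond → alkene.
pendant –CH2OCH3: C–O–C linkage → ether.
pendant –CH2NH2: N on sp³ C, no adjacent C=O → amine.
pendant –C6H5: benzene ring → arene.
–C(=O)–N– linkage → amide (the N is not an amine).
–C(=O)NH2: carbonyl C bonded to C and to N → amide (the N is not a separate amine).
Amide appears at: CH(CONH2), CH(CONH2), CH2CONHCH2, CONH2 → 4.

4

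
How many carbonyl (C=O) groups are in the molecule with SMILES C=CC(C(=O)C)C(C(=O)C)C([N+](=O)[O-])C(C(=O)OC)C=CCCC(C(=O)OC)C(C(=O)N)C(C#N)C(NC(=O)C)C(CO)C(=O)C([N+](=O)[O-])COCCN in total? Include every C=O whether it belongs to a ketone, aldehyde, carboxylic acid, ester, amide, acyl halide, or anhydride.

CH(COCH3): ketone, 1 C=O (running total 1).
CH(COCH3): ketone, 1 C=O (running total 2).
CH(COOCH3): ester, 1 C=O (running total 3).
CH(COOCH3): ester, 1 C=O (running total 4).
CH(CONH2): amide, 1 C=O (running total 5).
CH(NHCOCH3): amide, 1 C=O (running total 6).
CO: ketone, 1 C=O (running total 7).

7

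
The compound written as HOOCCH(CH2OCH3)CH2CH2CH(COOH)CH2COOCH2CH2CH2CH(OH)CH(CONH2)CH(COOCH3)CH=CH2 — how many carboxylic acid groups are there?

2

–COOH: carbonyl C bonded to –OH and C → carboxylic acid (the –OH is not a separate alcohol).
pendant –CH2OCH3: C–O–C linkage → ether.
pendant –COOH: carbonyl C bonded to C and –OH → carboxylic acid.
–C(=O)–O–C with C on the carbonyl side → ester.
–OH on an sp³ carbon → alcohol (secondary).
pendant –CONH2: carbonyl C bonded to C and N → amide.
pendant –COOCH3: carbonyl C bonded to C and –OCH3 → ester.
C=C double bond → alkene.
Carboxylic acid appears at: HOOC, CH(COOH) → 2.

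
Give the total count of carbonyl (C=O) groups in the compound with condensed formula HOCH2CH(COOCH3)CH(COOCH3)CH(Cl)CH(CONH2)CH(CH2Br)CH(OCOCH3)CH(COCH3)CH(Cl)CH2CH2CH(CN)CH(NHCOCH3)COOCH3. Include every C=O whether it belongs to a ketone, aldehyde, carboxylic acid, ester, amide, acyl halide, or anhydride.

7

CH(COOCH3): ester, 1 C=O (running total 1).
CH(COOCH3): ester, 1 C=O (running total 2).
CH(CONH2): amide, 1 C=O (running total 3).
CH(OCOCH3): ester, 1 C=O (running total 4).
CH(COCH3): ketone, 1 C=O (running total 5).
CH(NHCOCH3): amide, 1 C=O (running total 6).
COOCH3: ester, 1 C=O (running total 7).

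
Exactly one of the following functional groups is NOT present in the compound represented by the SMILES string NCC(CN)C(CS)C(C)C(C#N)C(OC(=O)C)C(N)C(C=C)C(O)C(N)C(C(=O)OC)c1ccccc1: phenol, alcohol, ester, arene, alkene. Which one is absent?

ester: present (CH(OCOCH3) — pendant –OC(=O)CH3: an acyloxy group → ester).
arene: present (C6H5 — –C6H5 phenyl ring → arene).
alcohol: present (CH(OH) — –OH on an sp³ carbon → alcohol (secondary)).
alkene: present (CH(CH=CH2) — pendant –CH=CH2: C=C double bond → alkene).
phenol: absent. In CH(OH), the –OH is on an sp³ carbon, not on an aromatic ring, so it is an alcohol.

phenol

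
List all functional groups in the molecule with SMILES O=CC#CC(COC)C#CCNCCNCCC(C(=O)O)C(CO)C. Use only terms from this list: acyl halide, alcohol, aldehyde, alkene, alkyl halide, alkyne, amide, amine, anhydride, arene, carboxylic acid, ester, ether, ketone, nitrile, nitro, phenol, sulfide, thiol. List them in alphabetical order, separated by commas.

alcohol, aldehyde, alkyne, amine, carboxylic acid, ether

Taking each segment in turn:
  OHC: terminal –CHO: carbonyl C bonded to H and C → aldehyde.
  C≡C: C≡C triple bond → alkyne.
  CH(CH2OCH3): pendant –CH2OCH3: C–O–C linkage → ether.
  C≡C: C≡C triple bond → alkyne.
  CH2NHCH2: C–N–C with sp³ carbons and no adjacent C=O → amine (secondary).
  CH2NHCH2: C–N–C with sp³ carbons and no adjacent C=O → amine (secondary).
  CH(COOH): pendant –COOH: carbonyl C bonded to C and –OH → carboxylic acid.
  CH(CH2OH): pendant –CH2OH on an sp³ backbone C → alcohol.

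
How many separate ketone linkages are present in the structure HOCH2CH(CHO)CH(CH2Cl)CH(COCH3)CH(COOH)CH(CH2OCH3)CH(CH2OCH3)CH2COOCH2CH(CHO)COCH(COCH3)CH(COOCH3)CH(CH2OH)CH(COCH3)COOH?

4

Working along the chain:
  HOCH2: HO– on an sp³ carbon → alcohol.
  CH(CHO): pendant –CHO: carbonyl C bonded to C and H → aldehyde.
  CH(CH2Cl): pendant –CH2X: halogen on sp³ carbon → alkyl halide.
  CH(COCH3): pendant –COCH3: carbonyl C bonded to two carbons → ketone.
  CH(COOH): pendant –COOH: carbonyl C bonded to C and –OH → carboxylic acid.
  CH(CH2OCH3): pendant –CH2OCH3: C–O–C linkage → ether.
  CH(CH2OCH3): pendant –CH2OCH3: C–O–C linkage → ether.
  CH2COOCH2: –C(=O)–O–C with C on the carbonyl side → ester.
  CH(CHO): pendant –CHO: carbonyl C bonded to C and H → aldehyde.
  CO: –C(=O)– with carbon on both sides → ketone.
  CH(COCH3): pendant –COCH3: carbonyl C bonded to two carbons → ketone.
  CH(COOCH3): pendant –COOCH3: carbonyl C bonded to C and –OCH3 → ester.
  CH(CH2OH): pendant –CH2OH on an sp³ backbone C → alcohol.
  CH(COCH3): pendant –COCH3: carbonyl C bonded to two carbons → ketone.
  COOH: –COOH: carbonyl C bonded to –OH and C → carboxylic acid (the –OH is not a separate alcohol).
Ketone appears at: CH(COCH3), CO, CH(COCH3), CH(COCH3) → 4.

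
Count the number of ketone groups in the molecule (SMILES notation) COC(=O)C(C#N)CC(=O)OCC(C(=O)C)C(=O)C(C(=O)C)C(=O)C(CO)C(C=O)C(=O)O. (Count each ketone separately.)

Working along the chain:
  CH3OOC: CH3O–C(=O)–: carbonyl C bonded to C and to –OCH3 → ester (not ketone + ether).
  CH(CN): pendant –C≡N: nitrile.
  CH2COOCH2: –C(=O)–O–C with C on the carbonyl side → ester.
  CH(COCH3): pendant –COCH3: carbonyl C bonded to two carbons → ketone.
  CO: –C(=O)– with carbon on both sides → ketone.
  CH(COCH3): pendant –COCH3: carbonyl C bonded to two carbons → ketone.
  CO: –C(=O)– with carbon on both sides → ketone.
  CH(CH2OH): pendant –CH2OH on an sp³ backbone C → alcohol.
  CH(CHO): pendant –CHO: carbonyl C bonded to C and H → aldehyde.
  COOH: –COOH: carbonyl C bonded to –OH and C → carboxylic acid (the –OH is not a separate alcohol).
Ketone appears at: CH(COCH3), CO, CH(COCH3), CO → 4.

4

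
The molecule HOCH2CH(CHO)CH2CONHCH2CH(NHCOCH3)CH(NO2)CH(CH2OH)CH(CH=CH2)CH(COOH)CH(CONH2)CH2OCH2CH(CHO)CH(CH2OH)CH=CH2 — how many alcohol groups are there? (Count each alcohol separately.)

Taking each segment in turn:
  HOCH2: HO– on an sp³ carbon → alcohol.
  CH(CHO): pendant –CHO: carbonyl C bonded to C and H → aldehyde.
  CH2CONHCH2: –C(=O)–N– linkage → amide (the N is not an amine).
  CH(NHCOCH3): pendant –NHC(=O)CH3: N bonded to a carbonyl → amide (not amine).
  CH(NO2): –NO2 on an sp³ carbon → nitro (the N=O is not a carbonyl).
  CH(CH2OH): pendant –CH2OH on an sp³ backbone C → alcohol.
  CH(CH=CH2): pendant –CH=CH2: C=C double bond → alkene.
  CH(COOH): pendant –COOH: carbonyl C bonded to C and –OH → carboxylic acid.
  CH(CONH2): pendant –CONH2: carbonyl C bonded to C and N → amide.
  CH2OCH2: C–O–C with sp³ carbons on both sides and no adjacent C=O → ether.
  CH(CHO): pendant –CHO: carbonyl C bonded to C and H → aldehyde.
  CH(CH2OH): pendant –CH2OH on an sp³ backbone C → alcohol.
  CH=CH2: C=C double bond → alkene.
Alcohol appears at: HOCH2, CH(CH2OH), CH(CH2OH) → 3.

3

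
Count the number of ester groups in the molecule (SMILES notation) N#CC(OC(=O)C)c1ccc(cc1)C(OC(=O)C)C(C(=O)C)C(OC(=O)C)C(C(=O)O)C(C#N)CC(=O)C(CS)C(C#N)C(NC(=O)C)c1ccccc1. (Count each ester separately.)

3

Taking each segment in turn:
  N≡C: N≡C–: carbon triple-bonded to nitrogen → nitrile.
  CH(OCOCH3): pendant –OC(=O)CH3: an acyloxy group → ester.
  C6H4: para-disubstituted benzene ring → arene.
  CH(OCOCH3): pendant –OC(=O)CH3: an acyloxy group → ester.
  CH(COCH3): pendant –COCH3: carbonyl C bonded to two carbons → ketone.
  CH(OCOCH3): pendant –OC(=O)CH3: an acyloxy group → ester.
  CH(COOH): pendant –COOH: carbonyl C bonded to C and –OH → carboxylic acid.
  CH(CN): pendant –C≡N: nitrile.
  CO: –C(=O)– with carbon on both sides → ketone.
  CH(CH2SH): pendant –CH2SH → thiol.
  CH(CN): pendant –C≡N: nitrile.
  CH(NHCOCH3): pendant –NHC(=O)CH3: N bonded to a carbonyl → amide (not amine).
  C6H5: –C6H5 phenyl ring → arene.
Ester appears at: CH(OCOCH3), CH(OCOCH3), CH(OCOCH3) → 3.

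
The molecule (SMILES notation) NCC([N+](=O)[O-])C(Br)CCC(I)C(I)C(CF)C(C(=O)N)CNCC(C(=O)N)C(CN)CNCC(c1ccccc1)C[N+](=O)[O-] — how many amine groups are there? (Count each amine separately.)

Working along the chain:
  H2NCH2: –NH2 on an sp³ carbon with no adjacent C=O → amine.
  CH(NO2): –NO2 on an sp³ carbon → nitro (the N=O is not a carbonyl).
  CH(Br): halogen on an sp³ carbon → alkyl halide.
  CH(I): halogen on an sp³ carbon → alkyl halide.
  CH(I): halogen on an sp³ carbon → alkyl halide.
  CH(CH2F): pendant –CH2X: halogen on sp³ carbon → alkyl halide.
  CH(CONH2): pendant –CONH2: carbonyl C bonded to C and N → amide.
  CH2NHCH2: C–N–C with sp³ carbons and no adjacent C=O → amine (secondary).
  CH(CONH2): pendant –CONH2: carbonyl C bonded to C and N → amide.
  CH(CH2NH2): pendant –CH2NH2: N on sp³ C, no adjacent C=O → amine.
  CH2NHCH2: C–N–C with sp³ carbons and no adjacent C=O → amine (secondary).
  CH(C6H5): pendant –C6H5: benzene ring → arene.
  CH2NO2: –NO2 on carbon → nitro group.
Amine appears at: H2NCH2, CH2NHCH2, CH(CH2NH2), CH2NHCH2 → 4.

4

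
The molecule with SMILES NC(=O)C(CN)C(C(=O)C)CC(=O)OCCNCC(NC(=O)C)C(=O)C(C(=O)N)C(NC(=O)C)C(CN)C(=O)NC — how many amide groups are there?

Reading the structure from left to right:
  H2NCO: –C(=O)NH2: carbonyl C bonded to C and to N → amide (the N is not a separate amine).
  CH(CH2NH2): pendant –CH2NH2: N on sp³ C, no adjacent C=O → amine.
  CH(COCH3): pendant –COCH3: carbonyl C bonded to two carbons → ketone.
  CH2COOCH2: –C(=O)–O–C with C on the carbonyl side → ester.
  CH2NHCH2: C–N–C with sp³ carbons and no adjacent C=O → amine (secondary).
  CH(NHCOCH3): pendant –NHC(=O)CH3: N bonded to a carbonyl → amide (not amine).
  CO: –C(=O)– with carbon on both sides → ketone.
  CH(CONH2): pendant –CONH2: carbonyl C bonded to C and N → amide.
  CH(NHCOCH3): pendant –NHC(=O)CH3: N bonded to a carbonyl → amide (not amine).
  CH(CH2NH2): pendant –CH2NH2: N on sp³ C, no adjacent C=O → amine.
  CONHCH3: –C(=O)NHCH3: carbonyl C bonded to C and to N → amide (the N is not an amine).
Amide appears at: H2NCO, CH(NHCOCH3), CH(CONH2), CH(NHCOCH3), CONHCH3 → 5.

5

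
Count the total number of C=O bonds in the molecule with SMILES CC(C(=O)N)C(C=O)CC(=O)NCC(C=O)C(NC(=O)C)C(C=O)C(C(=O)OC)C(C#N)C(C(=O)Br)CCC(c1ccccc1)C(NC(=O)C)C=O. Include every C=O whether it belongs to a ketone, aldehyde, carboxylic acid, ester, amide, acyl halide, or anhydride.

10

CH(CONH2): amide, 1 C=O (running total 1).
CH(CHO): aldehyde, 1 C=O (running total 2).
CH2CONHCH2: amide, 1 C=O (running total 3).
CH(CHO): aldehyde, 1 C=O (running total 4).
CH(NHCOCH3): amide, 1 C=O (running total 5).
CH(CHO): aldehyde, 1 C=O (running total 6).
CH(COOCH3): ester, 1 C=O (running total 7).
CH(COBr): acyl halide, 1 C=O (running total 8).
CH(NHCOCH3): amide, 1 C=O (running total 9).
CHO: aldehyde, 1 C=O (running total 10).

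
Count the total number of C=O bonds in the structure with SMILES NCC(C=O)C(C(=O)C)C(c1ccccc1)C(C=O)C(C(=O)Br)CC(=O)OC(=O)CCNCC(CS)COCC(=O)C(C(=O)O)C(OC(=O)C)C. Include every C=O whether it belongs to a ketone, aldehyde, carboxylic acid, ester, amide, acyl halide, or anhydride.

9

CH(CHO): aldehyde, 1 C=O (running total 1).
CH(COCH3): ketone, 1 C=O (running total 2).
CH(CHO): aldehyde, 1 C=O (running total 3).
CH(COBr): acyl halide, 1 C=O (running total 4).
CH2CO-O-COCH2: anhydride, 2 C=O (running total 6).
CO: ketone, 1 C=O (running total 7).
CH(COOH): carboxylic acid, 1 C=O (running total 8).
CH(OCOCH3): ester, 1 C=O (running total 9).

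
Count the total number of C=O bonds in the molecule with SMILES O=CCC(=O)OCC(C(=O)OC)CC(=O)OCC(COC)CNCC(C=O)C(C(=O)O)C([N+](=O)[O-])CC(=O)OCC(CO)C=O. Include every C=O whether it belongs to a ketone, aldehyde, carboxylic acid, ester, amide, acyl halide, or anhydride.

8

OHC: aldehyde, 1 C=O (running total 1).
CH2COOCH2: ester, 1 C=O (running total 2).
CH(COOCH3): ester, 1 C=O (running total 3).
CH2COOCH2: ester, 1 C=O (running total 4).
CH(CHO): aldehyde, 1 C=O (running total 5).
CH(COOH): carboxylic acid, 1 C=O (running total 6).
CH2COOCH2: ester, 1 C=O (running total 7).
CHO: aldehyde, 1 C=O (running total 8).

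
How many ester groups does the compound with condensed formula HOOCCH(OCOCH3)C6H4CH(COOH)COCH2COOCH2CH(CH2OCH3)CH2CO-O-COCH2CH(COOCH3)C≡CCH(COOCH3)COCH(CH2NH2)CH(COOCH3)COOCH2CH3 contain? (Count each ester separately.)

Working along the chain:
  HOOC: –COOH: carbonyl C bonded to –OH and C → carboxylic acid (the –OH is not a separate alcohol).
  CH(OCOCH3): pendant –OC(=O)CH3: an acyloxy group → ester.
  C6H4: para-disubstituted benzene ring → arene.
  CH(COOH): pendant –COOH: carbonyl C bonded to C and –OH → carboxylic acid.
  CO: –C(=O)– with carbon on both sides → ketone.
  CH2COOCH2: –C(=O)–O–C with C on the carbonyl side → ester.
  CH(CH2OCH3): pendant –CH2OCH3: C–O–C linkage → ether.
  CH2CO-O-COCH2: two acyl groups sharing one oxygen, –C(=O)–O–C(=O)– → anhydride.
  CH(COOCH3): pendant –COOCH3: carbonyl C bonded to C and –OCH3 → ester.
  C≡C: C≡C triple bond → alkyne.
  CH(COOCH3): pendant –COOCH3: carbonyl C bonded to C and –OCH3 → ester.
  CO: –C(=O)– with carbon on both sides → ketone.
  CH(CH2NH2): pendant –CH2NH2: N on sp³ C, no adjacent C=O → amine.
  CH(COOCH3): pendant –COOCH3: carbonyl C bonded to C and –OCH3 → ester.
  COOCH2CH3: –C(=O)OCH2CH3: carbonyl C bonded to C and to –OEt → ester.
Ester appears at: CH(OCOCH3), CH2COOCH2, CH(COOCH3), CH(COOCH3), CH(COOCH3), COOCH2CH3 → 6.

6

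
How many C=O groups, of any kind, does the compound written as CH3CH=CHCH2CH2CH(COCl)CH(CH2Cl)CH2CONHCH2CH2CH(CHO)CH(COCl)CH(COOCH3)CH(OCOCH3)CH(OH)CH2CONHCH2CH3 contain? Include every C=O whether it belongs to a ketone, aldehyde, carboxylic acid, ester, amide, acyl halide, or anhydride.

CH(COCl): acyl halide, 1 C=O (running total 1).
CH2CONHCH2: amide, 1 C=O (running total 2).
CH(CHO): aldehyde, 1 C=O (running total 3).
CH(COCl): acyl halide, 1 C=O (running total 4).
CH(COOCH3): ester, 1 C=O (running total 5).
CH(OCOCH3): ester, 1 C=O (running total 6).
CH2CONHCH2: amide, 1 C=O (running total 7).

7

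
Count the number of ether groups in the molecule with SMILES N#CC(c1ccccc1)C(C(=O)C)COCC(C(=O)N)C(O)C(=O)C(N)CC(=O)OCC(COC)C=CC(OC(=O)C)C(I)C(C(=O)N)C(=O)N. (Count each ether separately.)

Reading the structure from left to right:
  N≡C: N≡C–: carbon triple-bonded to nitrogen → nitrile.
  CH(C6H5): pendant –C6H5: benzene ring → arene.
  CH(COCH3): pendant –COCH3: carbonyl C bonded to two carbons → ketone.
  CH2OCH2: C–O–C with sp³ carbons on both sides and no adjacent C=O → ether.
  CH(CONH2): pendant –CONH2: carbonyl C bonded to C and N → amide.
  CH(OH): –OH on an sp³ carbon → alcohol (secondary).
  CO: –C(=O)– with carbon on both sides → ketone.
  CH(NH2): –NH2 on an sp³ carbon with no adjacent C=O → amine.
  CH2COOCH2: –C(=O)–O–C with C on the carbonyl side → ester.
  CH(CH2OCH3): pendant –CH2OCH3: C–O–C linkage → ether.
  CH=CH: C=C double bond → alkene.
  CH(OCOCH3): pendant –OC(=O)CH3: an acyloxy group → ester.
  CH(I): halogen on an sp³ carbon → alkyl halide.
  CH(CONH2): pendant –CONH2: carbonyl C bonded to C and N → amide.
  CONH2: –C(=O)NH2: carbonyl C bonded to C and to N → amide (the N is not a separate amine).
Ether appears at: CH2OCH2, CH(CH2OCH3) → 2.

2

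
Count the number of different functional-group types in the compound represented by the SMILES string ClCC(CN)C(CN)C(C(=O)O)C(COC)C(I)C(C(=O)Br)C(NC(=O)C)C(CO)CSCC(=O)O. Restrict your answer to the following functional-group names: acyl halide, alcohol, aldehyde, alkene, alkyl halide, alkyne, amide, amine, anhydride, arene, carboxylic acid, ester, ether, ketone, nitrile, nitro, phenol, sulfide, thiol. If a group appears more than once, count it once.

halogen on an sp³ carbon → alkyl halide.
pendant –CH2NH2: N on sp³ C, no adjacent C=O → amine.
pendant –CH2NH2: N on sp³ C, no adjacent C=O → amine.
pendant –COOH: carbonyl C bonded to C and –OH → carboxylic acid.
pendant –CH2OCH3: C–O–C linkage → ether.
halogen on an sp³ carbon → alkyl halide.
pendant –C(=O)X: carbonyl C bonded to C and halogen → acyl halide.
pendant –NHC(=O)CH3: N bonded to a carbonyl → amide (not amine).
pendant –CH2OH on an sp³ backbone C → alcohol.
C–S–C linkage → sulfide (thioether).
–COOH: carbonyl C bonded to –OH and C → carboxylic acid (the –OH is not a separate alcohol).
Distinct types present: acyl halide, alcohol, alkyl halide, amide, amine, carboxylic acid, ether, sulfide.

8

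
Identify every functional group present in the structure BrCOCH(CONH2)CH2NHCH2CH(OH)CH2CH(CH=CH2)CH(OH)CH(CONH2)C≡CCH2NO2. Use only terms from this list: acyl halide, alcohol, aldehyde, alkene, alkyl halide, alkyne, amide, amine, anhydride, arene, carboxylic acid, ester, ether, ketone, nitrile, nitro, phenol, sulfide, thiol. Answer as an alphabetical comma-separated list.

Reading the structure from left to right:
  BrCO: –C(=O)Br: carbonyl C bonded to C and to a halogen → acyl halide (not alkyl halide).
  CH(CONH2): pendant –CONH2: carbonyl C bonded to C and N → amide.
  CH2NHCH2: C–N–C with sp³ carbons and no adjacent C=O → amine (secondary).
  CH(OH): –OH on an sp³ carbon → alcohol (secondary).
  CH(CH=CH2): pendant –CH=CH2: C=C double bond → alkene.
  CH(OH): –OH on an sp³ carbon → alcohol (secondary).
  CH(CONH2): pendant –CONH2: carbonyl C bonded to C and N → amide.
  C≡C: C≡C triple bond → alkyne.
  CH2NO2: –NO2 on carbon → nitro group.

acyl halide, alcohol, alkene, alkyne, amide, amine, nitro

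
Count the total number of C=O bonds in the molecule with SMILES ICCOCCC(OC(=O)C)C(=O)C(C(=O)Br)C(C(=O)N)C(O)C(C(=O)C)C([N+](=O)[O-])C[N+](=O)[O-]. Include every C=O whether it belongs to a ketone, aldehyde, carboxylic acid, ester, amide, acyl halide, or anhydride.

CH(OCOCH3): ester, 1 C=O (running total 1).
CO: ketone, 1 C=O (running total 2).
CH(COBr): acyl halide, 1 C=O (running total 3).
CH(CONH2): amide, 1 C=O (running total 4).
CH(COCH3): ketone, 1 C=O (running total 5).

5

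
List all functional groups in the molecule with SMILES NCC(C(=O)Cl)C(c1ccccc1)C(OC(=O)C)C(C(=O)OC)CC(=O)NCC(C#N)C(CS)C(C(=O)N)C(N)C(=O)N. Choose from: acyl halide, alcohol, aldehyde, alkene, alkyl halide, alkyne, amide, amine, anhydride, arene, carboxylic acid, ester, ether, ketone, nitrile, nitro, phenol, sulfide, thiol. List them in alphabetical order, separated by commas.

acyl halide, amide, amine, arene, ester, nitrile, thiol

Reading the structure from left to right:
  H2NCH2: –NH2 on an sp³ carbon with no adjacent C=O → amine.
  CH(COCl): pendant –C(=O)X: carbonyl C bonded to C and halogen → acyl halide.
  CH(C6H5): pendant –C6H5: benzene ring → arene.
  CH(OCOCH3): pendant –OC(=O)CH3: an acyloxy group → ester.
  CH(COOCH3): pendant –COOCH3: carbonyl C bonded to C and –OCH3 → ester.
  CH2CONHCH2: –C(=O)–N– linkage → amide (the N is not an amine).
  CH(CN): pendant –C≡N: nitrile.
  CH(CH2SH): pendant –CH2SH → thiol.
  CH(CONH2): pendant –CONH2: carbonyl C bonded to C and N → amide.
  CH(NH2): –NH2 on an sp³ carbon with no adjacent C=O → amine.
  CONH2: –C(=O)NH2: carbonyl C bonded to C and to N → amide (the N is not a separate amine).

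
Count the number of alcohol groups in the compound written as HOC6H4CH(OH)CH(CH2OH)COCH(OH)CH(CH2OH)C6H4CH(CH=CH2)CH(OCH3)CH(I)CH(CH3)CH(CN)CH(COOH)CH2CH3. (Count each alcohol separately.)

4

–OH attached directly to an aromatic ring → phenol (not alcohol); the ring itself is an arene.
–OH on an sp³ carbon → alcohol (secondary).
pendant –CH2OH on an sp³ backbone C → alcohol.
–C(=O)– with carbon on both sides → ketone.
–OH on an sp³ carbon → alcohol (secondary).
pendant –CH2OH on an sp³ backbone C → alcohol.
para-disubstituted benzene ring → arene.
pendant –CH=CH2: C=C double bond → alkene.
pendant –OCH3: C–O–C with sp³ C, no adjacent C=O → ether.
halogen on an sp³ carbon → alkyl halide.
pendant –C≡N: nitrile.
pendant –COOH: carbonyl C bonded to C and –OH → carboxylic acid.
Alcohol appears at: CH(OH), CH(CH2OH), CH(OH), CH(CH2OH) → 4.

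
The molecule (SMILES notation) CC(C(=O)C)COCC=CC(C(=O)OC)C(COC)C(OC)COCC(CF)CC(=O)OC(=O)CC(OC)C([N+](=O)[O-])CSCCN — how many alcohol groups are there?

0

Taking each segment in turn:
  CH(COCH3): pendant –COCH3: carbonyl C bonded to two carbons → ketone.
  CH2OCH2: C–O–C with sp³ carbons on both sides and no adjacent C=O → ether.
  CH=CH: C=C double bond → alkene.
  CH(COOCH3): pendant –COOCH3: carbonyl C bonded to C and –OCH3 → ester.
  CH(CH2OCH3): pendant –CH2OCH3: C–O–C linkage → ether.
  CH(OCH3): pendant –OCH3: C–O–C with sp³ C, no adjacent C=O → ether.
  CH2OCH2: C–O–C with sp³ carbons on both sides and no adjacent C=O → ether.
  CH(CH2F): pendant –CH2X: halogen on sp³ carbon → alkyl halide.
  CH2CO-O-COCH2: two acyl groups sharing one oxygen, –C(=O)–O–C(=O)– → anhydride.
  CH(OCH3): pendant –OCH3: C–O–C with sp³ C, no adjacent C=O → ether.
  CH(NO2): –NO2 on an sp³ carbon → nitro (the N=O is not a carbonyl).
  CH2SCH2: C–S–C linkage → sulfide (thioether).
  CH2NH2: –NH2 on an sp³ carbon with no adjacent C=O → amine.
No segment is a alcohol: CH(COCH3) is ketone, not alcohol; CH2OCH2 is ether, not alcohol; CH(CH2OCH3) is ether, not alcohol. → 0.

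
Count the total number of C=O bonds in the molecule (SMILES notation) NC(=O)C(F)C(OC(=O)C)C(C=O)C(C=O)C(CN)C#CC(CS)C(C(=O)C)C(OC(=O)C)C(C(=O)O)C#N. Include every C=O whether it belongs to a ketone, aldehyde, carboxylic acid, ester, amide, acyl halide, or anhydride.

H2NCO: amide, 1 C=O (running total 1).
CH(OCOCH3): ester, 1 C=O (running total 2).
CH(CHO): aldehyde, 1 C=O (running total 3).
CH(CHO): aldehyde, 1 C=O (running total 4).
CH(COCH3): ketone, 1 C=O (running total 5).
CH(OCOCH3): ester, 1 C=O (running total 6).
CH(COOH): carboxylic acid, 1 C=O (running total 7).

7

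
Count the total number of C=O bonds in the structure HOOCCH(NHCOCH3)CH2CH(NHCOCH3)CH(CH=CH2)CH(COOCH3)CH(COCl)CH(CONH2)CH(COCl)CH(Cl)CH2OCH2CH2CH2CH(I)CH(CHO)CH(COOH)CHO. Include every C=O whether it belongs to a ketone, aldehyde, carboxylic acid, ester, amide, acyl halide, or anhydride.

10

HOOC: carboxylic acid, 1 C=O (running total 1).
CH(NHCOCH3): amide, 1 C=O (running total 2).
CH(NHCOCH3): amide, 1 C=O (running total 3).
CH(COOCH3): ester, 1 C=O (running total 4).
CH(COCl): acyl halide, 1 C=O (running total 5).
CH(CONH2): amide, 1 C=O (running total 6).
CH(COCl): acyl halide, 1 C=O (running total 7).
CH(CHO): aldehyde, 1 C=O (running total 8).
CH(COOH): carboxylic acid, 1 C=O (running total 9).
CHO: aldehyde, 1 C=O (running total 10).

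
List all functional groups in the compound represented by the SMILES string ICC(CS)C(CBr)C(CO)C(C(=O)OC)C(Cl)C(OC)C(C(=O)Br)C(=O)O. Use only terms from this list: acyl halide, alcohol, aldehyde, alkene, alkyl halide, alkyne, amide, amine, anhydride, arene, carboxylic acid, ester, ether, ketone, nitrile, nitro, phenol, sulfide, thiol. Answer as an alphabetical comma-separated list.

halogen on an sp³ carbon → alkyl halide.
pendant –CH2SH → thiol.
pendant –CH2X: halogen on sp³ carbon → alkyl halide.
pendant –CH2OH on an sp³ backbone C → alcohol.
pendant –COOCH3: carbonyl C bonded to C and –OCH3 → ester.
halogen on an sp³ carbon → alkyl halide.
pendant –OCH3: C–O–C with sp³ C, no adjacent C=O → ether.
pendant –C(=O)X: carbonyl C bonded to C and halogen → acyl halide.
–COOH: carbonyl C bonded to –OH and C → carboxylic acid (the –OH is not a separate alcohol).

acyl halide, alcohol, alkyl halide, carboxylic acid, ester, ether, thiol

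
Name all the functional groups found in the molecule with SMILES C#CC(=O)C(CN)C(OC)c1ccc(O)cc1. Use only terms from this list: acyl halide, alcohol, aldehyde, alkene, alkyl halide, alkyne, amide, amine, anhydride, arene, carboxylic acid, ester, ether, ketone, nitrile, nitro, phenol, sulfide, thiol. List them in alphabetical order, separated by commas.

alkyne, amine, arene, ether, ketone, phenol

Reading the structure from left to right:
  HC≡C: C≡C triple bond → alkyne.
  CO: –C(=O)– with carbon on both sides → ketone.
  CH(CH2NH2): pendant –CH2NH2: N on sp³ C, no adjacent C=O → amine.
  CH(OCH3): pendant –OCH3: C–O–C with sp³ C, no adjacent C=O → ether.
  C6H4OH: –OH attached directly to an aromatic ring → phenol (not alcohol); the ring itself is an arene.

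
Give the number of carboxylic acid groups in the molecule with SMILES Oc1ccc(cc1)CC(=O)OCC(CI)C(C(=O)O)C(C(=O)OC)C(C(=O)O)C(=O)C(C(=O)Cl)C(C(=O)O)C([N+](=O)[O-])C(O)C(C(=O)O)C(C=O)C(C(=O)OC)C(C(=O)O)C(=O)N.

Reading the structure from left to right:
  HOC6H4: –OH attached directly to an aromatic ring → phenol (not alcohol); the ring itself is an arene.
  CH2COOCH2: –C(=O)–O–C with C on the carbonyl side → ester.
  CH(CH2I): pendant –CH2X: halogen on sp³ carbon → alkyl halide.
  CH(COOH): pendant –COOH: carbonyl C bonded to C and –OH → carboxylic acid.
  CH(COOCH3): pendant –COOCH3: carbonyl C bonded to C and –OCH3 → ester.
  CH(COOH): pendant –COOH: carbonyl C bonded to C and –OH → carboxylic acid.
  CO: –C(=O)– with carbon on both sides → ketone.
  CH(COCl): pendant –C(=O)X: carbonyl C bonded to C and halogen → acyl halide.
  CH(COOH): pendant –COOH: carbonyl C bonded to C and –OH → carboxylic acid.
  CH(NO2): –NO2 on an sp³ carbon → nitro (the N=O is not a carbonyl).
  CH(OH): –OH on an sp³ carbon → alcohol (secondary).
  CH(COOH): pendant –COOH: carbonyl C bonded to C and –OH → carboxylic acid.
  CH(CHO): pendant –CHO: carbonyl C bonded to C and H → aldehyde.
  CH(COOCH3): pendant –COOCH3: carbonyl C bonded to C and –OCH3 → ester.
  CH(COOH): pendant –COOH: carbonyl C bonded to C and –OH → carboxylic acid.
  CONH2: –C(=O)NH2: carbonyl C bonded to C and to N → amide (the N is not a separate amine).
Carboxylic acid appears at: CH(COOH), CH(COOH), CH(COOH), CH(COOH), CH(COOH) → 5.

5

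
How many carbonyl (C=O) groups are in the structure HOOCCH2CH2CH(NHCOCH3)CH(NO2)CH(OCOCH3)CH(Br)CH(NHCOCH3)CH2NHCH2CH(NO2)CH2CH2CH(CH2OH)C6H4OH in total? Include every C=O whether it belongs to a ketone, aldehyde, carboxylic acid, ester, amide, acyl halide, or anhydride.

HOOC: carboxylic acid, 1 C=O (running total 1).
CH(NHCOCH3): amide, 1 C=O (running total 2).
CH(OCOCH3): ester, 1 C=O (running total 3).
CH(NHCOCH3): amide, 1 C=O (running total 4).

4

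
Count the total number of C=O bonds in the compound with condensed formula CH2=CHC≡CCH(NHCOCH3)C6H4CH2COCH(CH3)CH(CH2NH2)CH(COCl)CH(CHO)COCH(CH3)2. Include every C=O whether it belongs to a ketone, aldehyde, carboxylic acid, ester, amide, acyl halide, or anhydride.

CH(NHCOCH3): amide, 1 C=O (running total 1).
CO: ketone, 1 C=O (running total 2).
CH(COCl): acyl halide, 1 C=O (running total 3).
CH(CHO): aldehyde, 1 C=O (running total 4).
CO: ketone, 1 C=O (running total 5).

5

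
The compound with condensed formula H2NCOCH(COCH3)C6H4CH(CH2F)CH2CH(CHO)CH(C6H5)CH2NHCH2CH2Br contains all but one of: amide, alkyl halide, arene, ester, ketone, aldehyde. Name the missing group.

arene: present (C6H4 — para-disubstituted benzene ring → arene).
amide: present (H2NCO — –C(=O)NH2: carbonyl C bonded to C and to N → amide (the N is not a separate amine)).
aldehyde: present (CH(CHO) — pendant –CHO: carbonyl C bonded to C and H → aldehyde).
alkyl halide: present (CH(CH2F) — pendant –CH2X: halogen on sp³ carbon → alkyl halide).
ketone: present (CH(COCH3) — pendant –COCH3: carbonyl C bonded to two carbons → ketone).
ester: no segment matches this pattern.

ester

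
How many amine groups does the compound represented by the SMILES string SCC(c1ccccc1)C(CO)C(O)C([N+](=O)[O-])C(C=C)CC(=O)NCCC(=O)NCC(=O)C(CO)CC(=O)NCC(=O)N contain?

–SH on an sp³ carbon → thiol.
pendant –C6H5: benzene ring → arene.
pendant –CH2OH on an sp³ backbone C → alcohol.
–OH on an sp³ carbon → alcohol (secondary).
–NO2 on an sp³ carbon → nitro (the N=O is not a carbonyl).
pendant –CH=CH2: C=C double bond → alkene.
–C(=O)–N– linkage → amide (the N is not an amine).
–C(=O)–N– linkage → amide (the N is not an amine).
–C(=O)– with carbon on both sides → ketone.
pendant –CH2OH on an sp³ backbone C → alcohol.
–C(=O)–N– linkage → amide (the N is not an amine).
–C(=O)NH2: carbonyl C bonded to C and to N → amide (the N is not a separate amine).
No segment is a amine: CH(NO2) is nitro, not amine; CH2CONHCH2 is amide, not amine; CH2CONHCH2 is amide, not amine. → 0.

0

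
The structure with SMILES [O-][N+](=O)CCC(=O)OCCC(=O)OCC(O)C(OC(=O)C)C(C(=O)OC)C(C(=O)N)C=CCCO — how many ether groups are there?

0

Working along the chain:
  O2NCH2: –NO2 on carbon → nitro group.
  CH2COOCH2: –C(=O)–O–C with C on the carbonyl side → ester.
  CH2COOCH2: –C(=O)–O–C with C on the carbonyl side → ester.
  CH(OH): –OH on an sp³ carbon → alcohol (secondary).
  CH(OCOCH3): pendant –OC(=O)CH3: an acyloxy group → ester.
  CH(COOCH3): pendant –COOCH3: carbonyl C bonded to C and –OCH3 → ester.
  CH(CONH2): pendant –CONH2: carbonyl C bonded to C and N → amide.
  CH=CH: C=C double bond → alkene.
  CH2OH: –OH on an sp³ carbon → alcohol.
No segment is a ether: CH2COOCH2 is ester, not ether; CH2COOCH2 is ester, not ether; CH(OH) is alcohol, not ether. → 0.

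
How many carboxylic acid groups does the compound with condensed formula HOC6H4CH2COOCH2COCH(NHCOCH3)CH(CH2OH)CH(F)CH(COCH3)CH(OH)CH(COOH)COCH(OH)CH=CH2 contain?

1

Taking each segment in turn:
  HOC6H4: –OH attached directly to an aromatic ring → phenol (not alcohol); the ring itself is an arene.
  CH2COOCH2: –C(=O)–O–C with C on the carbonyl side → ester.
  CO: –C(=O)– with carbon on both sides → ketone.
  CH(NHCOCH3): pendant –NHC(=O)CH3: N bonded to a carbonyl → amide (not amine).
  CH(CH2OH): pendant –CH2OH on an sp³ backbone C → alcohol.
  CH(F): halogen on an sp³ carbon → alkyl halide.
  CH(COCH3): pendant –COCH3: carbonyl C bonded to two carbons → ketone.
  CH(OH): –OH on an sp³ carbon → alcohol (secondary).
  CH(COOH): pendant –COOH: carbonyl C bonded to C and –OH → carboxylic acid.
  CO: –C(=O)– with carbon on both sides → ketone.
  CH(OH): –OH on an sp³ carbon → alcohol (secondary).
  CH=CH2: C=C double bond → alkene.
Carboxylic acid appears at: CH(COOH) → 1.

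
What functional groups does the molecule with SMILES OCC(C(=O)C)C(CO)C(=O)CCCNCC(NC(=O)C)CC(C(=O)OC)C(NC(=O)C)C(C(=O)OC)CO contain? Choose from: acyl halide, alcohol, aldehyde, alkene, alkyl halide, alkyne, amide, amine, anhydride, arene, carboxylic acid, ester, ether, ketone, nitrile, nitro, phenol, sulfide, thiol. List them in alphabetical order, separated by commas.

HO– on an sp³ carbon → alcohol.
pendant –COCH3: carbonyl C bonded to two carbons → ketone.
pendant –CH2OH on an sp³ backbone C → alcohol.
–C(=O)– with carbon on both sides → ketone.
C–N–C with sp³ carbons and no adjacent C=O → amine (secondary).
pendant –NHC(=O)CH3: N bonded to a carbonyl → amide (not amine).
pendant –COOCH3: carbonyl C bonded to C and –OCH3 → ester.
pendant –NHC(=O)CH3: N bonded to a carbonyl → amide (not amine).
pendant –COOCH3: carbonyl C bonded to C and –OCH3 → ester.
–OH on an sp³ carbon → alcohol.

alcohol, amide, amine, ester, ketone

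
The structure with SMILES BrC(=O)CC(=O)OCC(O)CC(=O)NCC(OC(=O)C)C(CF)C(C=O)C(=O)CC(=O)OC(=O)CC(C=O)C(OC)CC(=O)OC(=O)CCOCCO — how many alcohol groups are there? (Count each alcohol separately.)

2

Taking each segment in turn:
  BrCO: –C(=O)Br: carbonyl C bonded to C and to a halogen → acyl halide (not alkyl halide).
  CH2COOCH2: –C(=O)–O–C with C on the carbonyl side → ester.
  CH(OH): –OH on an sp³ carbon → alcohol (secondary).
  CH2CONHCH2: –C(=O)–N– linkage → amide (the N is not an amine).
  CH(OCOCH3): pendant –OC(=O)CH3: an acyloxy group → ester.
  CH(CH2F): pendant –CH2X: halogen on sp³ carbon → alkyl halide.
  CH(CHO): pendant –CHO: carbonyl C bonded to C and H → aldehyde.
  CO: –C(=O)– with carbon on both sides → ketone.
  CH2CO-O-COCH2: two acyl groups sharing one oxygen, –C(=O)–O–C(=O)– → anhydride.
  CH(CHO): pendant –CHO: carbonyl C bonded to C and H → aldehyde.
  CH(OCH3): pendant –OCH3: C–O–C with sp³ C, no adjacent C=O → ether.
  CH2CO-O-COCH2: two acyl groups sharing one oxygen, –C(=O)–O–C(=O)– → anhydride.
  CH2OCH2: C–O–C with sp³ carbons on both sides and no adjacent C=O → ether.
  CH2OH: –OH on an sp³ carbon → alcohol.
Alcohol appears at: CH(OH), CH2OH → 2.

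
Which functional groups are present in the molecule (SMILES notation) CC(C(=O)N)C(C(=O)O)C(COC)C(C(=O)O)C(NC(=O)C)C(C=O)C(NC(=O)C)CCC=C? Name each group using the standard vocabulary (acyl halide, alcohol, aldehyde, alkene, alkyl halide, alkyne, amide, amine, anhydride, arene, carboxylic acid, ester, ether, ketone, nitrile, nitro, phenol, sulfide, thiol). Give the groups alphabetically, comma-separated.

Working along the chain:
  CH(CONH2): pendant –CONH2: carbonyl C bonded to C and N → amide.
  CH(COOH): pendant –COOH: carbonyl C bonded to C and –OH → carboxylic acid.
  CH(CH2OCH3): pendant –CH2OCH3: C–O–C linkage → ether.
  CH(COOH): pendant –COOH: carbonyl C bonded to C and –OH → carboxylic acid.
  CH(NHCOCH3): pendant –NHC(=O)CH3: N bonded to a carbonyl → amide (not amine).
  CH(CHO): pendant –CHO: carbonyl C bonded to C and H → aldehyde.
  CH(NHCOCH3): pendant –NHC(=O)CH3: N bonded to a carbonyl → amide (not amine).
  CH=CH2: C=C double bond → alkene.

aldehyde, alkene, amide, carboxylic acid, ether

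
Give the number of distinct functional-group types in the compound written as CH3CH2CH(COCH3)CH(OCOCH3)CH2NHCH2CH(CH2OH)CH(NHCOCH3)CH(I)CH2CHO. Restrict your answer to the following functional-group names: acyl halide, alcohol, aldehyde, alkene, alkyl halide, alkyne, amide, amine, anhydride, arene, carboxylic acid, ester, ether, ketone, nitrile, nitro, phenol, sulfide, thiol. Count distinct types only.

Reading the structure from left to right:
  CH(COCH3): pendant –COCH3: carbonyl C bonded to two carbons → ketone.
  CH(OCOCH3): pendant –OC(=O)CH3: an acyloxy group → ester.
  CH2NHCH2: C–N–C with sp³ carbons and no adjacent C=O → amine (secondary).
  CH(CH2OH): pendant –CH2OH on an sp³ backbone C → alcohol.
  CH(NHCOCH3): pendant –NHC(=O)CH3: N bonded to a carbonyl → amide (not amine).
  CH(I): halogen on an sp³ carbon → alkyl halide.
  CHO: terminal –CHO: carbonyl C bonded to H and C → aldehyde.
Distinct types present: alcohol, aldehyde, alkyl halide, amide, amine, ester, ketone.

7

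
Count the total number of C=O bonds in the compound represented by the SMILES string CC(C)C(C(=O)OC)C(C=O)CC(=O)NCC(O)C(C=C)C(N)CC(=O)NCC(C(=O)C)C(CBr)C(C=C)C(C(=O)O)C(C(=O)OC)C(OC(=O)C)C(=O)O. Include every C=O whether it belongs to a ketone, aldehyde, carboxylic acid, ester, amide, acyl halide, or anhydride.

9

CH(COOCH3): ester, 1 C=O (running total 1).
CH(CHO): aldehyde, 1 C=O (running total 2).
CH2CONHCH2: amide, 1 C=O (running total 3).
CH2CONHCH2: amide, 1 C=O (running total 4).
CH(COCH3): ketone, 1 C=O (running total 5).
CH(COOH): carboxylic acid, 1 C=O (running total 6).
CH(COOCH3): ester, 1 C=O (running total 7).
CH(OCOCH3): ester, 1 C=O (running total 8).
COOH: carboxylic acid, 1 C=O (running total 9).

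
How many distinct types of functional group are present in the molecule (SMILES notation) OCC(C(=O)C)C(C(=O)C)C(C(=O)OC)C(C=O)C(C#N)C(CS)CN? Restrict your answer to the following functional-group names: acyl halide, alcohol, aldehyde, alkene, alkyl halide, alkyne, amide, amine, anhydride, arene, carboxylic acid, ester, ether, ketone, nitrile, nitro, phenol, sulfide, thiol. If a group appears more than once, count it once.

7

Reading the structure from left to right:
  HOCH2: HO– on an sp³ carbon → alcohol.
  CH(COCH3): pendant –COCH3: carbonyl C bonded to two carbons → ketone.
  CH(COCH3): pendant –COCH3: carbonyl C bonded to two carbons → ketone.
  CH(COOCH3): pendant –COOCH3: carbonyl C bonded to C and –OCH3 → ester.
  CH(CHO): pendant –CHO: carbonyl C bonded to C and H → aldehyde.
  CH(CN): pendant –C≡N: nitrile.
  CH(CH2SH): pendant –CH2SH → thiol.
  CH2NH2: –NH2 on an sp³ carbon with no adjacent C=O → amine.
Distinct types present: alcohol, aldehyde, amine, ester, ketone, nitrile, thiol.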